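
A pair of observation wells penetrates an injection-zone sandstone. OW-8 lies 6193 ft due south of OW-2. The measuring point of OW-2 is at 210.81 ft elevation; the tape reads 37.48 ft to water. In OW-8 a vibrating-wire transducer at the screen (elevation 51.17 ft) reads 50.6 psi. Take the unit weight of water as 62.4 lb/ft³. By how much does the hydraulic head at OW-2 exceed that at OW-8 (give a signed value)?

Δh ≈ 5.39 ft

Total head at OW-2: h = 210.81 − 37.48 = 173.33 ft.
Pressure head at OW-8: ψ = 144·P/γ = 144 × 50.6 / 62.4 = 116.77 ft.
Total head at OW-8: h = z + ψ = 51.17 + 116.77 = 167.94 ft.
Head difference: h(OW-2) − h(OW-8) = 173.33 − 167.94 = 5.39 ft.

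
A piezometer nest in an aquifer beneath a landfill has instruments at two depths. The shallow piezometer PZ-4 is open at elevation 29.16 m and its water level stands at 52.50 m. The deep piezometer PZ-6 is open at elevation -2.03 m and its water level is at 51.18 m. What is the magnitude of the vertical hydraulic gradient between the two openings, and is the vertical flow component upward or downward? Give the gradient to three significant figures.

Total head at PZ-4: h = 52.50 m (water level in the standpipe).
Total head at PZ-6: h = 51.18 m.
Δh = h(PZ-4) − h(PZ-6) = 52.50 − 51.18 = 1.32 m.
Vertical separation Δz = 29.16 − (-2.03) = 31.19 m.
|i_v| = |Δh| / Δz = 1.32 / 31.19 = 0.0423.
Head is higher in the shallow piezometer, so vertical flow is downward (recharge condition).

|i_v| ≈ 0.0423; vertical flow is downward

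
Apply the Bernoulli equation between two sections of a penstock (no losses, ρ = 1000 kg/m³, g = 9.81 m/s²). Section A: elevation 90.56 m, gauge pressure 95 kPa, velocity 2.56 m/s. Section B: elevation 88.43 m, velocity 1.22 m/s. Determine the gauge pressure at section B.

P₂ ≈ 118 kPa

Pressure head at A: ψ₁ = P₁/(ρg) = 95×1000 / (1000 × 9.81) = 9.68 m.
Velocity heads: v₁²/2g = 2.56²/19.62 = 0.334 m; v₂²/2g = 1.22²/19.62 = 0.076 m.
Total head H = z₁ + ψ₁ + v₁²/2g = 90.56 + 9.68 + 0.334 = 100.57 m.
ψ₂ = H − z₂ − v₂²/2g = 100.57 − 88.43 − 0.076 = 12.06 m.
P₂ = ρgψ₂ = 1000 × 9.81 × 12.06 ≈ 118 kPa.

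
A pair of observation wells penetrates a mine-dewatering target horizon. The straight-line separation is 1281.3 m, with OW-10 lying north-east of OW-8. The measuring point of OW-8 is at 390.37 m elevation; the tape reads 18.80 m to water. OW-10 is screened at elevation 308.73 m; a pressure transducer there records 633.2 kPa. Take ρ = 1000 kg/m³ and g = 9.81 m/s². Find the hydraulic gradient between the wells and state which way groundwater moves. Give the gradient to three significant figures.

i ≈ 0.00133; groundwater flows toward the south-west

Total head at OW-8: h = 390.37 − 18.80 = 371.57 m.
Pressure head at OW-10: ψ = P/(ρg) = 633.2×1000 / (1000 × 9.81) = 64.55 m.
Total head at OW-10: h = z + ψ = 308.73 + 64.55 = 373.28 m.
Head difference: h(OW-8) − h(OW-10) = 371.57 − 373.28 = -1.71 m.
Hydraulic gradient: i = |Δh| / L = 1.71 / 1281.3 = 0.00133.
Flow is from higher to lower head: from OW-10 toward OW-8, i.e. toward the south-west.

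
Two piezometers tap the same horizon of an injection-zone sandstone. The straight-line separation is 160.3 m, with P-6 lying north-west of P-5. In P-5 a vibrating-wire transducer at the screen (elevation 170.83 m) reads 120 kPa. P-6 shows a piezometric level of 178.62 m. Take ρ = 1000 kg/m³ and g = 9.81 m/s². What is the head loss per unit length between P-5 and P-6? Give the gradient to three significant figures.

Pressure head at P-5: ψ = P/(ρg) = 120×1000 / (1000 × 9.81) = 12.23 m.
Total head at P-5: h = z + ψ = 170.83 + 12.23 = 183.06 m.
Total head at P-6: h = 178.62 m (water level in the piezometer is the total head).
Head difference: h(P-5) − h(P-6) = 183.06 − 178.62 = 4.44 m.
Hydraulic gradient: i = |Δh| / L = 4.44 / 160.3 = 0.0277.

i ≈ 0.0277 m/m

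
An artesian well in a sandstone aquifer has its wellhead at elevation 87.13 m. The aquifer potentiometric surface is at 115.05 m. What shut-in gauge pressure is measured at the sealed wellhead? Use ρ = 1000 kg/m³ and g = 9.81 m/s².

P ≈ 274 kPa

Head above the cap: Δh = 115.05 − 87.13 = 27.92 m.
P = ρgΔh = 1000 × 9.81 × 27.92 = 273895 Pa ≈ 274 kPa.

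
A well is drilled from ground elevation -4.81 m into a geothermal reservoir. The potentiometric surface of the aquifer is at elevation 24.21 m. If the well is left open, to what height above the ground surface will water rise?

≈ 29.02 m above ground

Water rises to the potentiometric surface, so the rise above ground = 24.21 − (-4.81) = 29.02 m.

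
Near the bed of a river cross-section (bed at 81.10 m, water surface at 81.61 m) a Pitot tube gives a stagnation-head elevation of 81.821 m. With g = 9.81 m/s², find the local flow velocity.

v ≈ 2.03 m/s

Near the bed, under hydrostatic conditions, the piezometric head (z + ψ) equals the free-surface elevation, 81.61 m.
Velocity head = total − piezometric = 81.821 − 81.61 = 0.211 m.
v = √(2g·h_v) = √(2 × 9.81 × 0.211) = 2.03 m/s.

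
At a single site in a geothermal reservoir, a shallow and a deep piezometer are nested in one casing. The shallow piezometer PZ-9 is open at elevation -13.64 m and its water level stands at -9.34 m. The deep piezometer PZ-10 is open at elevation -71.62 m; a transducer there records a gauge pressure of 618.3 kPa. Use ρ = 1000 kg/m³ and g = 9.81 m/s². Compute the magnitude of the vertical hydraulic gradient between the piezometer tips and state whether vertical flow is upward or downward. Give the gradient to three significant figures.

|i_v| ≈ 0.0129; vertical flow is upward

Total head at PZ-9: h = -9.34 m (water level in the standpipe).
Pressure head at PZ-10: ψ = P/(ρg) = 618.3×1000 / (1000 × 9.81) = 63.03 m.
Total head at PZ-10: h = z + ψ = -71.62 + 63.03 = -8.59 m.
Δh = h(PZ-9) − h(PZ-10) = -9.34 − (-8.59) = -0.75 m.
Vertical separation Δz = -13.64 − (-71.62) = 57.98 m.
|i_v| = |Δh| / Δz = 0.75 / 57.98 = 0.0129.
Head is higher in the deep piezometer, so vertical flow is upward (discharge condition).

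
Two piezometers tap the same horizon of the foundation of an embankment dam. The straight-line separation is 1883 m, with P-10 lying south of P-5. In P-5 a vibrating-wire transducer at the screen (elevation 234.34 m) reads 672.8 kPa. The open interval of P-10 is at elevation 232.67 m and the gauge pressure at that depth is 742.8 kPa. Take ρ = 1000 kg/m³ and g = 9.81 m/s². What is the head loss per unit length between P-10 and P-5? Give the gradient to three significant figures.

Pressure head at P-5: ψ = P/(ρg) = 672.8×1000 / (1000 × 9.81) = 68.58 m.
Total head at P-5: h = z + ψ = 234.34 + 68.58 = 302.92 m.
Pressure head at P-10: ψ = P/(ρg) = 742.8×1000 / (1000 × 9.81) = 75.72 m.
Total head at P-10: h = z + ψ = 232.67 + 75.72 = 308.39 m.
Head difference: h(P-5) − h(P-10) = 302.92 − 308.39 = -5.47 m.
Hydraulic gradient: i = |Δh| / L = 5.47 / 1883 = 0.00290.

i ≈ 0.00290 m/m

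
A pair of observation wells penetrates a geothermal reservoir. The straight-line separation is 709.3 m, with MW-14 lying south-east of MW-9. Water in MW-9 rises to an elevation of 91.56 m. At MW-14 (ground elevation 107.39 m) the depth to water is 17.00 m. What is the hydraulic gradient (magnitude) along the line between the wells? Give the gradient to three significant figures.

i ≈ 0.00165

Total head at MW-9: h = 91.56 m (water level in the piezometer is the total head).
Total head at MW-14: h = 107.39 − 17.00 = 90.39 m.
Head difference: h(MW-9) − h(MW-14) = 91.56 − 90.39 = 1.17 m.
Hydraulic gradient: i = |Δh| / L = 1.17 / 709.3 = 0.00165.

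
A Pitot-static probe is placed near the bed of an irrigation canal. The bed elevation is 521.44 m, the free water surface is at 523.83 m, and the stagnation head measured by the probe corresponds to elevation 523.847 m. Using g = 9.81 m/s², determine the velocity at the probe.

Near the bed, under hydrostatic conditions, the piezometric head (z + ψ) equals the free-surface elevation, 523.83 m.
Velocity head = total − piezometric = 523.847 − 523.83 = 0.017 m.
v = √(2g·h_v) = √(2 × 9.81 × 0.017) = 0.578 m/s.

v ≈ 0.578 m/s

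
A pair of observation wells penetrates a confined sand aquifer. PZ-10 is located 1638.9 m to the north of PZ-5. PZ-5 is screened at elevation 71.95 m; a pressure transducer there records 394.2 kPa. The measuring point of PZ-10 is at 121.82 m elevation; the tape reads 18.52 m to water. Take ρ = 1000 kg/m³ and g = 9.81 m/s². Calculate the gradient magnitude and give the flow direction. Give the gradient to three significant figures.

Pressure head at PZ-5: ψ = P/(ρg) = 394.2×1000 / (1000 × 9.81) = 40.18 m.
Total head at PZ-5: h = z + ψ = 71.95 + 40.18 = 112.13 m.
Total head at PZ-10: h = 121.82 − 18.52 = 103.30 m.
Head difference: h(PZ-5) − h(PZ-10) = 112.13 − 103.30 = 8.83 m.
Hydraulic gradient: i = |Δh| / L = 8.83 / 1638.9 = 0.00539.
Flow is from higher to lower head: from PZ-5 toward PZ-10, i.e. toward the north.

i ≈ 0.00539; groundwater flows toward the north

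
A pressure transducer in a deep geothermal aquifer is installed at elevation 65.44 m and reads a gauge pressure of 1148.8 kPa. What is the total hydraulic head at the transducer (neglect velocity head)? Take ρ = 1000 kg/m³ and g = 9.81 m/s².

ψ = P/(ρg) = 1148.8×1000 / (1000 × 9.81) = 117.10 m.
h = z + ψ = 65.44 + 117.10 = 182.54 m.

h ≈ 182.54 m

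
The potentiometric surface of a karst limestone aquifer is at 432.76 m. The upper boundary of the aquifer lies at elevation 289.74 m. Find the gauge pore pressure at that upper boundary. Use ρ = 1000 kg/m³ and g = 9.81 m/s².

P ≈ 1400 kPa

Pressure head at the aquifer top: ψ = h − z = 432.76 − 289.74 = 143.02 m.
P = ρgψ = 1000 × 9.81 × 143.02 = 1403026 Pa ≈ 1400 kPa.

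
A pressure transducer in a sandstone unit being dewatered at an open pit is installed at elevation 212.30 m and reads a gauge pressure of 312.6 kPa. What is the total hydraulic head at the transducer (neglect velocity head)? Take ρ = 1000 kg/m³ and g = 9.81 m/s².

h ≈ 244.17 m

ψ = P/(ρg) = 312.6×1000 / (1000 × 9.81) = 31.87 m.
h = z + ψ = 212.30 + 31.87 = 244.17 m.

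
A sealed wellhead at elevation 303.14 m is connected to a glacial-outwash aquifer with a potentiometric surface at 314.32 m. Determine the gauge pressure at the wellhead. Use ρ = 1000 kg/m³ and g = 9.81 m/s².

P ≈ 110 kPa

Head above the cap: Δh = 314.32 − 303.14 = 11.18 m.
P = ρgΔh = 1000 × 9.81 × 11.18 = 109676 Pa ≈ 110 kPa.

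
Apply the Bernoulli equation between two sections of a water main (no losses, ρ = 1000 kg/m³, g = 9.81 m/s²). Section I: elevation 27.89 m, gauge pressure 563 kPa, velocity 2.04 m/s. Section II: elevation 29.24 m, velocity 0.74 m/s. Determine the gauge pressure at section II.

P₂ ≈ 552 kPa

Pressure head at I: ψ₁ = P₁/(ρg) = 563×1000 / (1000 × 9.81) = 57.39 m.
Velocity heads: v₁²/2g = 2.04²/19.62 = 0.212 m; v₂²/2g = 0.74²/19.62 = 0.028 m.
Total head H = z₁ + ψ₁ + v₁²/2g = 27.89 + 57.39 + 0.212 = 85.49 m.
ψ₂ = H − z₂ − v₂²/2g = 85.49 − 29.24 − 0.028 = 56.22 m.
P₂ = ρgψ₂ = 1000 × 9.81 × 56.22 ≈ 552 kPa.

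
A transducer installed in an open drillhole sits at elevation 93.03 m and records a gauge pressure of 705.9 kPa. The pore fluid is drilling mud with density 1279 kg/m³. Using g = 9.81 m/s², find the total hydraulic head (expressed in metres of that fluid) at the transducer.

h ≈ 149.29 m

ψ = P/(ρg) = 705.9×1000 / (1279 × 9.81) = 56.26 m.
h = z + ψ = 93.03 + 56.26 = 149.29 m.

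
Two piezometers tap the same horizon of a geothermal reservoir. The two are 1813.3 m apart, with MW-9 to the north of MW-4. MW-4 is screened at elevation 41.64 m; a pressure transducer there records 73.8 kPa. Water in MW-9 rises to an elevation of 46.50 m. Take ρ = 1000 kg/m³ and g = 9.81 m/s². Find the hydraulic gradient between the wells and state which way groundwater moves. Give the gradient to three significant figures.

i ≈ 0.00147; groundwater flows toward the north

Pressure head at MW-4: ψ = P/(ρg) = 73.8×1000 / (1000 × 9.81) = 7.52 m.
Total head at MW-4: h = z + ψ = 41.64 + 7.52 = 49.16 m.
Total head at MW-9: h = 46.50 m (water level in the piezometer is the total head).
Head difference: h(MW-4) − h(MW-9) = 49.16 − 46.50 = 2.66 m.
Hydraulic gradient: i = |Δh| / L = 2.66 / 1813.3 = 0.00147.
Flow is from higher to lower head: from MW-4 toward MW-9, i.e. toward the north.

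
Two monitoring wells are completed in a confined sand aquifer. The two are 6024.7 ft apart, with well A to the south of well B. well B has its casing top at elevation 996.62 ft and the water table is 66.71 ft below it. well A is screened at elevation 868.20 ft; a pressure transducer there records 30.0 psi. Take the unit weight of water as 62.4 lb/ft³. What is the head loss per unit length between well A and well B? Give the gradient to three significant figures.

Total head at well B: h = 996.62 − 66.71 = 929.91 ft.
Pressure head at well A: ψ = 144·P/γ = 144 × 30.0 / 62.4 = 69.23 ft.
Total head at well A: h = z + ψ = 868.20 + 69.23 = 937.43 ft.
Head difference: h(well B) − h(well A) = 929.91 − 937.43 = -7.52 ft.
Hydraulic gradient: i = |Δh| / L = 7.52 / 6024.7 = 0.00125.

i ≈ 0.00125 ft/ft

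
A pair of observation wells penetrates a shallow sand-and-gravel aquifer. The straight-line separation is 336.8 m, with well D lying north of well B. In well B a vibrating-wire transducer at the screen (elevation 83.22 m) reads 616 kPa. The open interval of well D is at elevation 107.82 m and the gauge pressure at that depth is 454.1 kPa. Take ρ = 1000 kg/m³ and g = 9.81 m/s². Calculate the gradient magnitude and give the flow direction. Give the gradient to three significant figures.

Pressure head at well B: ψ = P/(ρg) = 616×1000 / (1000 × 9.81) = 62.79 m.
Total head at well B: h = z + ψ = 83.22 + 62.79 = 146.01 m.
Pressure head at well D: ψ = P/(ρg) = 454.1×1000 / (1000 × 9.81) = 46.29 m.
Total head at well D: h = z + ψ = 107.82 + 46.29 = 154.11 m.
Head difference: h(well B) − h(well D) = 146.01 − 154.11 = -8.10 m.
Hydraulic gradient: i = |Δh| / L = 8.10 / 336.8 = 0.0240.
Flow is from higher to lower head: from well D toward well B, i.e. toward the south.

i ≈ 0.0240; groundwater flows toward the south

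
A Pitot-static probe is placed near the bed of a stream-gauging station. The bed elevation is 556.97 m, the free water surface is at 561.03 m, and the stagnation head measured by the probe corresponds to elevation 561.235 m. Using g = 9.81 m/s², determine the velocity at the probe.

v ≈ 2.01 m/s

Near the bed, under hydrostatic conditions, the piezometric head (z + ψ) equals the free-surface elevation, 561.03 m.
Velocity head = total − piezometric = 561.235 − 561.03 = 0.205 m.
v = √(2g·h_v) = √(2 × 9.81 × 0.205) = 2.01 m/s.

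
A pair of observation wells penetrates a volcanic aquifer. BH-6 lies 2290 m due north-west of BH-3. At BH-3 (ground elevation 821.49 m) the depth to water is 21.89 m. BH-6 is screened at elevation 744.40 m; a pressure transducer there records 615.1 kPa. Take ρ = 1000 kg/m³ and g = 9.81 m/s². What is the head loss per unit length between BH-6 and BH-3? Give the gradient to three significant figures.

i ≈ 0.00328 m/m

Total head at BH-3: h = 821.49 − 21.89 = 799.60 m.
Pressure head at BH-6: ψ = P/(ρg) = 615.1×1000 / (1000 × 9.81) = 62.70 m.
Total head at BH-6: h = z + ψ = 744.40 + 62.70 = 807.10 m.
Head difference: h(BH-3) − h(BH-6) = 799.60 − 807.10 = -7.50 m.
Hydraulic gradient: i = |Δh| / L = 7.50 / 2290 = 0.00328.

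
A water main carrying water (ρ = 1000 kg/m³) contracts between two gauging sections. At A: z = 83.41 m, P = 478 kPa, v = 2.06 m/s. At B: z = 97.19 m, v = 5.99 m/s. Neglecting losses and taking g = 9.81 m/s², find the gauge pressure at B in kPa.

P₂ ≈ 327 kPa

Pressure head at A: ψ₁ = P₁/(ρg) = 478×1000 / (1000 × 9.81) = 48.73 m.
Velocity heads: v₁²/2g = 2.06²/19.62 = 0.216 m; v₂²/2g = 5.99²/19.62 = 1.829 m.
Total head H = z₁ + ψ₁ + v₁²/2g = 83.41 + 48.73 + 0.216 = 132.36 m.
ψ₂ = H − z₂ − v₂²/2g = 132.36 − 97.19 − 1.829 = 33.34 m.
P₂ = ρgψ₂ = 1000 × 9.81 × 33.34 ≈ 327 kPa.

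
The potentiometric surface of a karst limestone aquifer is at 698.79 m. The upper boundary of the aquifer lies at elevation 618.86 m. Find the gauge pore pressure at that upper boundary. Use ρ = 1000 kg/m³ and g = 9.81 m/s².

Pressure head at the aquifer top: ψ = h − z = 698.79 − 618.86 = 79.93 m.
P = ρgψ = 1000 × 9.81 × 79.93 = 784113 Pa ≈ 784 kPa.

P ≈ 784 kPa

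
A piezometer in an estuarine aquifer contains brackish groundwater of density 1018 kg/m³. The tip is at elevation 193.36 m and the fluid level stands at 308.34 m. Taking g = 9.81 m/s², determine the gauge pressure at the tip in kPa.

Pressure head ψ = h − z = 308.34 − 193.36 = 114.98 m.
P = ρgψ = 1018 × 9.81 × 114.98 = 1148257 Pa ≈ 1150 kPa.

P ≈ 1150 kPa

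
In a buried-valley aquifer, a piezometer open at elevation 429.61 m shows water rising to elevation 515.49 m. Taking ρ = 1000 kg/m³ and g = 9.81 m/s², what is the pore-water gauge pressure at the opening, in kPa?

P ≈ 842 kPa

Pressure head ψ = h − z = 515.49 − 429.61 = 85.88 m.
P = ρgψ = 1000 × 9.81 × 85.88 = 842483 Pa ≈ 842 kPa.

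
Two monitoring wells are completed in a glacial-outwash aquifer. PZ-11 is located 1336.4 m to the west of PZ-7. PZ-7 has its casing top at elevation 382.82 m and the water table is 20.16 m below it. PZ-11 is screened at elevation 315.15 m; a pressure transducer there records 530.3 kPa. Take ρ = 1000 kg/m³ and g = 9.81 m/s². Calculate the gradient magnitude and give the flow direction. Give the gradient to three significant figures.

i ≈ 0.00490; groundwater flows toward the east

Total head at PZ-7: h = 382.82 − 20.16 = 362.66 m.
Pressure head at PZ-11: ψ = P/(ρg) = 530.3×1000 / (1000 × 9.81) = 54.06 m.
Total head at PZ-11: h = z + ψ = 315.15 + 54.06 = 369.21 m.
Head difference: h(PZ-7) − h(PZ-11) = 362.66 − 369.21 = -6.55 m.
Hydraulic gradient: i = |Δh| / L = 6.55 / 1336.4 = 0.00490.
Flow is from higher to lower head: from PZ-11 toward PZ-7, i.e. toward the east.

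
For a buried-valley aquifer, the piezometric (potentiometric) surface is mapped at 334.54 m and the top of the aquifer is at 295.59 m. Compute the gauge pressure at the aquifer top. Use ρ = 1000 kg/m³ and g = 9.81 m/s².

P ≈ 382 kPa

Pressure head at the aquifer top: ψ = h − z = 334.54 − 295.59 = 38.95 m.
P = ρgψ = 1000 × 9.81 × 38.95 = 382100 Pa ≈ 382 kPa.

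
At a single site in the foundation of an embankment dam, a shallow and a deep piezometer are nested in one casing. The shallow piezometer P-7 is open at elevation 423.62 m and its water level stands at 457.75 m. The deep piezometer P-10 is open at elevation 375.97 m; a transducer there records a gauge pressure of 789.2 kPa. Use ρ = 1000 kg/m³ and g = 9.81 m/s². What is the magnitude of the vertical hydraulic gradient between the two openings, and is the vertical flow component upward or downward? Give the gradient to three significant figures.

Total head at P-7: h = 457.75 m (water level in the standpipe).
Pressure head at P-10: ψ = P/(ρg) = 789.2×1000 / (1000 × 9.81) = 80.45 m.
Total head at P-10: h = z + ψ = 375.97 + 80.45 = 456.42 m.
Δh = h(P-7) − h(P-10) = 457.75 − 456.42 = 1.33 m.
Vertical separation Δz = 423.62 − 375.97 = 47.65 m.
|i_v| = |Δh| / Δz = 1.33 / 47.65 = 0.0279.
Head is higher in the shallow piezometer, so vertical flow is downward (recharge condition).

|i_v| ≈ 0.0279; vertical flow is downward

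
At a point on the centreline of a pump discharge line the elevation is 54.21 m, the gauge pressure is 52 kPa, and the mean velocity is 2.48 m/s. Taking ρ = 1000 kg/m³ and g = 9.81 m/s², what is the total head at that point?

h ≈ 59.82 m

Pressure head ψ = P/(ρg) = 52×1000 / (1000 × 9.81) = 5.30 m.
Velocity head = v²/(2g) = 2.48² / (2 × 9.81) = 0.313 m.
h = z + ψ + v²/(2g) = 54.21 + 5.30 + 0.313 = 59.82 m.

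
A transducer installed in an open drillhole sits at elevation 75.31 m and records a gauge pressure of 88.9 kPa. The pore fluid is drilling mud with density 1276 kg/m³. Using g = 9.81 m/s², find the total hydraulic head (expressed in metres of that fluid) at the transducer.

ψ = P/(ρg) = 88.9×1000 / (1276 × 9.81) = 7.10 m.
h = z + ψ = 75.31 + 7.10 = 82.41 m.

h ≈ 82.41 m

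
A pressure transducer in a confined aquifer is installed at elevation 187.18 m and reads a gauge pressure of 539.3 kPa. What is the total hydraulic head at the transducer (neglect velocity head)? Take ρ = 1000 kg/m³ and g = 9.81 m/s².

h ≈ 242.15 m

ψ = P/(ρg) = 539.3×1000 / (1000 × 9.81) = 54.97 m.
h = z + ψ = 187.18 + 54.97 = 242.15 m.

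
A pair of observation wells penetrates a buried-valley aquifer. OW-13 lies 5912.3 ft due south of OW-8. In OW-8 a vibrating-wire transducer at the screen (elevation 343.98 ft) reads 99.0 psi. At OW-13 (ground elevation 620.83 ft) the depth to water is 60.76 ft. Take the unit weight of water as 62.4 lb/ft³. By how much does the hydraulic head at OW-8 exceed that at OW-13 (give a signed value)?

Pressure head at OW-8: ψ = 144·P/γ = 144 × 99.0 / 62.4 = 228.46 ft.
Total head at OW-8: h = z + ψ = 343.98 + 228.46 = 572.44 ft.
Total head at OW-13: h = 620.83 − 60.76 = 560.07 ft.
Head difference: h(OW-8) − h(OW-13) = 572.44 − 560.07 = 12.37 ft.

Δh ≈ 12.37 ft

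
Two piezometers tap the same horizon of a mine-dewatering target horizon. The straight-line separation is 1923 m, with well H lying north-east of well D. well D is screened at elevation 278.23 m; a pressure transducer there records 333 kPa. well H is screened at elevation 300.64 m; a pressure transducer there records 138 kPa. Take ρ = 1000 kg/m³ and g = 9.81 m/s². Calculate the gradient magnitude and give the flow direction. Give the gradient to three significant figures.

i ≈ 0.00132; groundwater flows toward the south-west

Pressure head at well D: ψ = P/(ρg) = 333×1000 / (1000 × 9.81) = 33.94 m.
Total head at well D: h = z + ψ = 278.23 + 33.94 = 312.17 m.
Pressure head at well H: ψ = P/(ρg) = 138×1000 / (1000 × 9.81) = 14.07 m.
Total head at well H: h = z + ψ = 300.64 + 14.07 = 314.71 m.
Head difference: h(well D) − h(well H) = 312.17 − 314.71 = -2.54 m.
Hydraulic gradient: i = |Δh| / L = 2.54 / 1923 = 0.00132.
Flow is from higher to lower head: from well H toward well D, i.e. toward the south-west.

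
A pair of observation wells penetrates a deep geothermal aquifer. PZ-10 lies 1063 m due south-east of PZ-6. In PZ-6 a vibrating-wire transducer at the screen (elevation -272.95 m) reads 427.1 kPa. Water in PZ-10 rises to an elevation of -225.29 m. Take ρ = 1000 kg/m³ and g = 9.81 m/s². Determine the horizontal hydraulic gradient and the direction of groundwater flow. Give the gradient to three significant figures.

Pressure head at PZ-6: ψ = P/(ρg) = 427.1×1000 / (1000 × 9.81) = 43.54 m.
Total head at PZ-6: h = z + ψ = -272.95 + 43.54 = -229.41 m.
Total head at PZ-10: h = -225.29 m (water level in the piezometer is the total head).
Head difference: h(PZ-6) − h(PZ-10) = -229.41 − (-225.29) = -4.12 m.
Hydraulic gradient: i = |Δh| / L = 4.12 / 1063 = 0.00388.
Flow is from higher to lower head: from PZ-10 toward PZ-6, i.e. toward the north-west.

i ≈ 0.00388; groundwater flows toward the north-west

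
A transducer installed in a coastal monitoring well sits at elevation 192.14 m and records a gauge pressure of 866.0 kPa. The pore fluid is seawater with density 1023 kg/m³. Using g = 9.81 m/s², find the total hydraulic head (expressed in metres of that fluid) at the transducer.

ψ = P/(ρg) = 866.0×1000 / (1023 × 9.81) = 86.29 m.
h = z + ψ = 192.14 + 86.29 = 278.43 m.

h ≈ 278.43 m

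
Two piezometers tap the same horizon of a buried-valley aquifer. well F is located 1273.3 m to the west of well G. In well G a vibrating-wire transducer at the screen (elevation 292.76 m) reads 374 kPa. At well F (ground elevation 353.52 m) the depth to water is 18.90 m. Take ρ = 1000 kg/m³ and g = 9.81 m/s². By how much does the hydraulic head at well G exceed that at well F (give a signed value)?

Pressure head at well G: ψ = P/(ρg) = 374×1000 / (1000 × 9.81) = 38.12 m.
Total head at well G: h = z + ψ = 292.76 + 38.12 = 330.88 m.
Total head at well F: h = 353.52 − 18.90 = 334.62 m.
Head difference: h(well G) − h(well F) = 330.88 − 334.62 = -3.74 m.

Δh ≈ -3.74 m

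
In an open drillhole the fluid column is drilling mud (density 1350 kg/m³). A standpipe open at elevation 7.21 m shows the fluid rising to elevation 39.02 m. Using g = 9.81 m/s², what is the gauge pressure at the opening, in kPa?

Pressure head ψ = h − z = 39.02 − 7.21 = 31.81 m.
P = ρgψ = 1350 × 9.81 × 31.81 = 421276 Pa ≈ 421 kPa.

P ≈ 421 kPa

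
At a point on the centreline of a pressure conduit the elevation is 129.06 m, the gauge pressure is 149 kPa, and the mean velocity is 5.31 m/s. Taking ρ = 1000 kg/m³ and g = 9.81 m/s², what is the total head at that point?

h ≈ 145.69 m

Pressure head ψ = P/(ρg) = 149×1000 / (1000 × 9.81) = 15.19 m.
Velocity head = v²/(2g) = 5.31² / (2 × 9.81) = 1.437 m.
h = z + ψ + v²/(2g) = 129.06 + 15.19 + 1.437 = 145.69 m.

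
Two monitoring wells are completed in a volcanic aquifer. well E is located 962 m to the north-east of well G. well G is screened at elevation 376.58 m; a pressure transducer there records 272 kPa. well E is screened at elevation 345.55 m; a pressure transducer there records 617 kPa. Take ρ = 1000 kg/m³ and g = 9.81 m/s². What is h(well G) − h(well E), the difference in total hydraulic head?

Δh ≈ -4.14 m

Pressure head at well G: ψ = P/(ρg) = 272×1000 / (1000 × 9.81) = 27.73 m.
Total head at well G: h = z + ψ = 376.58 + 27.73 = 404.31 m.
Pressure head at well E: ψ = P/(ρg) = 617×1000 / (1000 × 9.81) = 62.90 m.
Total head at well E: h = z + ψ = 345.55 + 62.90 = 408.45 m.
Head difference: h(well G) − h(well E) = 404.31 − 408.45 = -4.14 m.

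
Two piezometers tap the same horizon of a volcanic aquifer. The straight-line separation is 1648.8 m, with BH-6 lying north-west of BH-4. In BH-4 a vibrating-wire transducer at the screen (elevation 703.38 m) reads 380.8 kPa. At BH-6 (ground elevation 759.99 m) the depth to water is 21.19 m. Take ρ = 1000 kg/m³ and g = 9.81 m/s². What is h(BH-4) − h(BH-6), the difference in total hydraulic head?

Pressure head at BH-4: ψ = P/(ρg) = 380.8×1000 / (1000 × 9.81) = 38.82 m.
Total head at BH-4: h = z + ψ = 703.38 + 38.82 = 742.20 m.
Total head at BH-6: h = 759.99 − 21.19 = 738.80 m.
Head difference: h(BH-4) − h(BH-6) = 742.20 − 738.80 = 3.40 m.

Δh ≈ 3.40 m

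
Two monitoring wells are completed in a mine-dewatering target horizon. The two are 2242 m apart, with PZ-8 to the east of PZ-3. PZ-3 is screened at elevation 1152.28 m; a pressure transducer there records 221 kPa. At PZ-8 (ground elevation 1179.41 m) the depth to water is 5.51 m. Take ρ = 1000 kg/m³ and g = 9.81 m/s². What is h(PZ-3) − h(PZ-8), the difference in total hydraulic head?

Δh ≈ 0.91 m

Pressure head at PZ-3: ψ = P/(ρg) = 221×1000 / (1000 × 9.81) = 22.53 m.
Total head at PZ-3: h = z + ψ = 1152.28 + 22.53 = 1174.81 m.
Total head at PZ-8: h = 1179.41 − 5.51 = 1173.90 m.
Head difference: h(PZ-3) − h(PZ-8) = 1174.81 − 1173.90 = 0.91 m.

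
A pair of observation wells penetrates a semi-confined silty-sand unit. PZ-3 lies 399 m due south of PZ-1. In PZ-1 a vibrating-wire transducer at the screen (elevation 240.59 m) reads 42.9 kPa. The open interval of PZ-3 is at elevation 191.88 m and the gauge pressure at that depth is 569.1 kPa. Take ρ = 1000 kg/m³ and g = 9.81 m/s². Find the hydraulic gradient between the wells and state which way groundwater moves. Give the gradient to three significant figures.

i ≈ 0.0124; groundwater flows toward the north

Pressure head at PZ-1: ψ = P/(ρg) = 42.9×1000 / (1000 × 9.81) = 4.37 m.
Total head at PZ-1: h = z + ψ = 240.59 + 4.37 = 244.96 m.
Pressure head at PZ-3: ψ = P/(ρg) = 569.1×1000 / (1000 × 9.81) = 58.01 m.
Total head at PZ-3: h = z + ψ = 191.88 + 58.01 = 249.89 m.
Head difference: h(PZ-1) − h(PZ-3) = 244.96 − 249.89 = -4.93 m.
Hydraulic gradient: i = |Δh| / L = 4.93 / 399 = 0.0124.
Flow is from higher to lower head: from PZ-3 toward PZ-1, i.e. toward the north.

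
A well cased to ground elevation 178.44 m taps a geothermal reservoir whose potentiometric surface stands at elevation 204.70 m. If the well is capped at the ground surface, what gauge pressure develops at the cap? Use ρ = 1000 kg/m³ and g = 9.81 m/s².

P ≈ 258 kPa

Head above the cap: Δh = 204.70 − 178.44 = 26.26 m.
P = ρgΔh = 1000 × 9.81 × 26.26 = 257611 Pa ≈ 258 kPa.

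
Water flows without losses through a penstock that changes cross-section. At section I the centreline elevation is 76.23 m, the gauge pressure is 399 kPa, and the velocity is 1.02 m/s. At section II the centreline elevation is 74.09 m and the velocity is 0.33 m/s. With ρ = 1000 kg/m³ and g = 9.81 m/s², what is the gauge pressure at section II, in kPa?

Pressure head at I: ψ₁ = P₁/(ρg) = 399×1000 / (1000 × 9.81) = 40.67 m.
Velocity heads: v₁²/2g = 1.02²/19.62 = 0.053 m; v₂²/2g = 0.33²/19.62 = 0.006 m.
Total head H = z₁ + ψ₁ + v₁²/2g = 76.23 + 40.67 + 0.053 = 116.95 m.
ψ₂ = H − z₂ − v₂²/2g = 116.95 − 74.09 − 0.006 = 42.85 m.
P₂ = ρgψ₂ = 1000 × 9.81 × 42.85 ≈ 420 kPa.

P₂ ≈ 420 kPa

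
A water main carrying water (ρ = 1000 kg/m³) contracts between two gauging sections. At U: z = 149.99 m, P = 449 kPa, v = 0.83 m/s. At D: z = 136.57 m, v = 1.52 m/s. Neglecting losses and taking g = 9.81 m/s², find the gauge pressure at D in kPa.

P₂ ≈ 580 kPa

Pressure head at U: ψ₁ = P₁/(ρg) = 449×1000 / (1000 × 9.81) = 45.77 m.
Velocity heads: v₁²/2g = 0.83²/19.62 = 0.035 m; v₂²/2g = 1.52²/19.62 = 0.118 m.
Total head H = z₁ + ψ₁ + v₁²/2g = 149.99 + 45.77 + 0.035 = 195.80 m.
ψ₂ = H − z₂ − v₂²/2g = 195.80 − 136.57 − 0.118 = 59.11 m.
P₂ = ρgψ₂ = 1000 × 9.81 × 59.11 ≈ 580 kPa.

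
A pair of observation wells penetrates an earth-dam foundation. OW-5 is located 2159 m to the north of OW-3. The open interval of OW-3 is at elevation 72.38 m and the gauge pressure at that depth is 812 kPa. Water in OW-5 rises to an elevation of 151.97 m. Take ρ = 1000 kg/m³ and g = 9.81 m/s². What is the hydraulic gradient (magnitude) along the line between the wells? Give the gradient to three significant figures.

i ≈ 0.00147

Pressure head at OW-3: ψ = P/(ρg) = 812×1000 / (1000 × 9.81) = 82.77 m.
Total head at OW-3: h = z + ψ = 72.38 + 82.77 = 155.15 m.
Total head at OW-5: h = 151.97 m (water level in the piezometer is the total head).
Head difference: h(OW-3) − h(OW-5) = 155.15 − 151.97 = 3.18 m.
Hydraulic gradient: i = |Δh| / L = 3.18 / 2159 = 0.00147.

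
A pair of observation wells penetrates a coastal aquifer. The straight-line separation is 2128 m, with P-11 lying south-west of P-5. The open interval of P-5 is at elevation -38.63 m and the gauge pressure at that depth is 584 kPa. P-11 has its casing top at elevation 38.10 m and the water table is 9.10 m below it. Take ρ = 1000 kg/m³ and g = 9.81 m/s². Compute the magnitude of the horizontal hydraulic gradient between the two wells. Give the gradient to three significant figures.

Pressure head at P-5: ψ = P/(ρg) = 584×1000 / (1000 × 9.81) = 59.53 m.
Total head at P-5: h = z + ψ = -38.63 + 59.53 = 20.90 m.
Total head at P-11: h = 38.10 − 9.10 = 29.00 m.
Head difference: h(P-5) − h(P-11) = 20.90 − 29.00 = -8.10 m.
Hydraulic gradient: i = |Δh| / L = 8.10 / 2128 = 0.00381.

i ≈ 0.00381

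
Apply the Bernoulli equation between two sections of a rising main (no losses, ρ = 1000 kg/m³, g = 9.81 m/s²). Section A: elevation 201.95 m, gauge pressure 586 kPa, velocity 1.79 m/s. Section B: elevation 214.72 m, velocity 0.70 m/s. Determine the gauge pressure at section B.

Pressure head at A: ψ₁ = P₁/(ρg) = 586×1000 / (1000 × 9.81) = 59.73 m.
Velocity heads: v₁²/2g = 1.79²/19.62 = 0.163 m; v₂²/2g = 0.70²/19.62 = 0.025 m.
Total head H = z₁ + ψ₁ + v₁²/2g = 201.95 + 59.73 + 0.163 = 261.84 m.
ψ₂ = H − z₂ − v₂²/2g = 261.84 − 214.72 − 0.025 = 47.09 m.
P₂ = ρgψ₂ = 1000 × 9.81 × 47.09 ≈ 462 kPa.

P₂ ≈ 462 kPa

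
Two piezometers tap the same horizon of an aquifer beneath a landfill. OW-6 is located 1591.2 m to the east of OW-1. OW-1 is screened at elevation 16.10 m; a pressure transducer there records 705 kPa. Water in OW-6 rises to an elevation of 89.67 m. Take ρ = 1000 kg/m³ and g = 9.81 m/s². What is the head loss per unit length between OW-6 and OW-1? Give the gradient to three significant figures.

i ≈ 0.00107 m/m

Pressure head at OW-1: ψ = P/(ρg) = 705×1000 / (1000 × 9.81) = 71.87 m.
Total head at OW-1: h = z + ψ = 16.10 + 71.87 = 87.97 m.
Total head at OW-6: h = 89.67 m (water level in the piezometer is the total head).
Head difference: h(OW-1) − h(OW-6) = 87.97 − 89.67 = -1.70 m.
Hydraulic gradient: i = |Δh| / L = 1.70 / 1591.2 = 0.00107.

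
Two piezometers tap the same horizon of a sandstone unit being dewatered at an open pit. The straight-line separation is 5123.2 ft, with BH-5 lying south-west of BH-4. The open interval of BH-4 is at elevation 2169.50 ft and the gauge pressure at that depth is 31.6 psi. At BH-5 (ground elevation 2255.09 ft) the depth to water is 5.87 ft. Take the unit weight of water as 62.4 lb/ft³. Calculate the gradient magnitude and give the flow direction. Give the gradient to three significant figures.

i ≈ 0.00133; groundwater flows toward the north-east

Pressure head at BH-4: ψ = 144·P/γ = 144 × 31.6 / 62.4 = 72.92 ft.
Total head at BH-4: h = z + ψ = 2169.50 + 72.92 = 2242.42 ft.
Total head at BH-5: h = 2255.09 − 5.87 = 2249.22 ft.
Head difference: h(BH-4) − h(BH-5) = 2242.42 − 2249.22 = -6.80 ft.
Hydraulic gradient: i = |Δh| / L = 6.80 / 5123.2 = 0.00133.
Flow is from higher to lower head: from BH-5 toward BH-4, i.e. toward the north-east.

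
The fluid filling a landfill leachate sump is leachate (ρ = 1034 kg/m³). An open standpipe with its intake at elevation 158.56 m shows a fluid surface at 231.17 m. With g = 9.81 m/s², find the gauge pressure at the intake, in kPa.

Pressure head ψ = h − z = 231.17 − 158.56 = 72.61 m.
P = ρgψ = 1034 × 9.81 × 72.61 = 736522 Pa ≈ 737 kPa.

P ≈ 737 kPa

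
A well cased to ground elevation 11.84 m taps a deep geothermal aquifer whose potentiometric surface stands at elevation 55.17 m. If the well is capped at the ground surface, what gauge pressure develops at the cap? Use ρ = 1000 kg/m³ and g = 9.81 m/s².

Head above the cap: Δh = 55.17 − 11.84 = 43.33 m.
P = ρgΔh = 1000 × 9.81 × 43.33 = 425067 Pa ≈ 425 kPa.

P ≈ 425 kPa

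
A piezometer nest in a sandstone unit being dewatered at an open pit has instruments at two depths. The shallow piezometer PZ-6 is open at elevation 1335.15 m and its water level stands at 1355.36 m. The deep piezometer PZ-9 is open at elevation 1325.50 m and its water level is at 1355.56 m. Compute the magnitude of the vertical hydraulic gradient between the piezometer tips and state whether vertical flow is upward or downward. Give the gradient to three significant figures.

|i_v| ≈ 0.0207; vertical flow is upward

Total head at PZ-6: h = 1355.36 m (water level in the standpipe).
Total head at PZ-9: h = 1355.56 m.
Δh = h(PZ-6) − h(PZ-9) = 1355.36 − 1355.56 = -0.20 m.
Vertical separation Δz = 1335.15 − 1325.50 = 9.65 m.
|i_v| = |Δh| / Δz = 0.20 / 9.65 = 0.0207.
Head is higher in the deep piezometer, so vertical flow is upward (discharge condition).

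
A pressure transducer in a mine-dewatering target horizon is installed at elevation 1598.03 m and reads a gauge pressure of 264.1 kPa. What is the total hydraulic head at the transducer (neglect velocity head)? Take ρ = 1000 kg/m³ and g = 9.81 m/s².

h ≈ 1624.95 m

ψ = P/(ρg) = 264.1×1000 / (1000 × 9.81) = 26.92 m.
h = z + ψ = 1598.03 + 26.92 = 1624.95 m.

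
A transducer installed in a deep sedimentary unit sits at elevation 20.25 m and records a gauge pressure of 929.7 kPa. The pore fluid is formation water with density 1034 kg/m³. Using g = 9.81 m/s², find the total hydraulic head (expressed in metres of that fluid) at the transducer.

ψ = P/(ρg) = 929.7×1000 / (1034 × 9.81) = 91.65 m.
h = z + ψ = 20.25 + 91.65 = 111.90 m.

h ≈ 111.90 m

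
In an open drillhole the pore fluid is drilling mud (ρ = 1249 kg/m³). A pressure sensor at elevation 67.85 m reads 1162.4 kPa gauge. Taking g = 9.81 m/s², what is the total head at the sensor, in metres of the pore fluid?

ψ = P/(ρg) = 1162.4×1000 / (1249 × 9.81) = 94.87 m.
h = z + ψ = 67.85 + 94.87 = 162.72 m.

h ≈ 162.72 m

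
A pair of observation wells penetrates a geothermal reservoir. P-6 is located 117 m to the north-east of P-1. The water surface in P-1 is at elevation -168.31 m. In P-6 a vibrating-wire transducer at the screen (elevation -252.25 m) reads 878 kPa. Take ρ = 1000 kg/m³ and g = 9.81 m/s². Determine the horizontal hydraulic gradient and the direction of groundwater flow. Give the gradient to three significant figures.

Total head at P-1: h = -168.31 m (water level in the piezometer is the total head).
Pressure head at P-6: ψ = P/(ρg) = 878×1000 / (1000 × 9.81) = 89.50 m.
Total head at P-6: h = z + ψ = -252.25 + 89.50 = -162.75 m.
Head difference: h(P-1) − h(P-6) = -168.31 − (-162.75) = -5.56 m.
Hydraulic gradient: i = |Δh| / L = 5.56 / 117 = 0.0475.
Flow is from higher to lower head: from P-6 toward P-1, i.e. toward the south-west.

i ≈ 0.0475; groundwater flows toward the south-west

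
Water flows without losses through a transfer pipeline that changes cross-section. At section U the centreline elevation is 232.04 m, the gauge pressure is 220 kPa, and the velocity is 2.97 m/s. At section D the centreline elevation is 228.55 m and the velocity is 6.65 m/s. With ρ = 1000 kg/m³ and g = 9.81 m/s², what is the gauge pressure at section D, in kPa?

P₂ ≈ 237 kPa

Pressure head at U: ψ₁ = P₁/(ρg) = 220×1000 / (1000 × 9.81) = 22.43 m.
Velocity heads: v₁²/2g = 2.97²/19.62 = 0.450 m; v₂²/2g = 6.65²/19.62 = 2.254 m.
Total head H = z₁ + ψ₁ + v₁²/2g = 232.04 + 22.43 + 0.450 = 254.92 m.
ψ₂ = H − z₂ − v₂²/2g = 254.92 − 228.55 − 2.254 = 24.12 m.
P₂ = ρgψ₂ = 1000 × 9.81 × 24.12 ≈ 237 kPa.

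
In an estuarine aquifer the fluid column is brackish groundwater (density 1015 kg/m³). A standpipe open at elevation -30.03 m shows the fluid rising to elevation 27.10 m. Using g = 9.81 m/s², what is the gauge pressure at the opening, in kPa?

Pressure head ψ = h − z = 27.10 − (-30.03) = 57.13 m.
P = ρgψ = 1015 × 9.81 × 57.13 = 568852 Pa ≈ 569 kPa.

P ≈ 569 kPa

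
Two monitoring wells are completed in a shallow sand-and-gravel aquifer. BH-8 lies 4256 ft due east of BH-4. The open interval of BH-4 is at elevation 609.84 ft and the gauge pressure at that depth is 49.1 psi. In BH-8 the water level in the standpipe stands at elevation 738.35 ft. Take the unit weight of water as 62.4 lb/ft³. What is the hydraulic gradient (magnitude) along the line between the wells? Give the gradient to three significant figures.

Pressure head at BH-4: ψ = 144·P/γ = 144 × 49.1 / 62.4 = 113.31 ft.
Total head at BH-4: h = z + ψ = 609.84 + 113.31 = 723.15 ft.
Total head at BH-8: h = 738.35 ft (water level in the piezometer is the total head).
Head difference: h(BH-4) − h(BH-8) = 723.15 − 738.35 = -15.20 ft.
Hydraulic gradient: i = |Δh| / L = 15.20 / 4256 = 0.00357.

i ≈ 0.00357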